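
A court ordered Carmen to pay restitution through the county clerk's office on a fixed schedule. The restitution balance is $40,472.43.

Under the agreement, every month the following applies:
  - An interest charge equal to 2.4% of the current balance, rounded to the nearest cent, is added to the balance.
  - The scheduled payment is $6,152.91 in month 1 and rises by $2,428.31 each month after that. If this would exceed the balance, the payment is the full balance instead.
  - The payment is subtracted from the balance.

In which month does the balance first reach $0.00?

5

Month 1: $40,472.43 +$971.34 interest = $41,443.77; pay $6,152.91 → $35,290.86
Month 2: $35,290.86 +$846.98 interest = $36,137.84; pay $8,581.22 → $27,556.62
Month 3: $27,556.62 +$661.36 interest = $28,217.98; pay $11,009.53 → $17,208.45
Month 4: $17,208.45 +$413.00 interest = $17,621.45; pay $13,437.84 → $4,183.61
Month 5: $4,183.61 +$100.41 interest = $4,284.02; pay $4,284.02 → $0.00
Balance reaches $0.00 in month 5.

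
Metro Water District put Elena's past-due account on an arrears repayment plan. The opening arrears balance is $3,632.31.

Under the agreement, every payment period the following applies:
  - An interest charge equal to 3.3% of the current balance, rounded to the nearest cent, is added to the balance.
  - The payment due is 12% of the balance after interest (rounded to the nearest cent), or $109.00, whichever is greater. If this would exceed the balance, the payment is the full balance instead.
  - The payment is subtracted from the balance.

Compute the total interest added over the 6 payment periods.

$574.18

# | Opening | Interest | Payment | End bal
1 | $3,632.31 | $119.87 | $450.26 | $3,301.92
2 | $3,301.92 | $108.96 | $409.31 | $3,001.57
3 | $3,001.57 | $99.05 | $372.07 | $2,728.55
4 | $2,728.55 | $90.04 | $338.23 | $2,480.36
5 | $2,480.36 | $81.85 | $307.47 | $2,254.74
6 | $2,254.74 | $74.41 | $279.50 | $2,049.65
Total interest: $119.87 + $108.96 + $99.05 + $90.04 + $81.85 + $74.41 = $574.18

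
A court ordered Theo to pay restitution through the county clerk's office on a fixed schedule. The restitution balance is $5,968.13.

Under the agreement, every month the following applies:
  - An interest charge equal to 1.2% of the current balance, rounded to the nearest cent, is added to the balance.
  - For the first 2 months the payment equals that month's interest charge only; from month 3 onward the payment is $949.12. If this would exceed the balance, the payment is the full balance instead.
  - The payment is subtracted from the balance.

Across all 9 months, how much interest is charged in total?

Month 1: $5,968.13 +$71.62 interest = $6,039.75; pay $71.62 → $5,968.13
Month 2: $5,968.13 +$71.62 interest = $6,039.75; pay $71.62 → $5,968.13
Month 3: $5,968.13 +$71.62 interest = $6,039.75; pay $949.12 → $5,090.63
Month 4: $5,090.63 +$61.09 interest = $5,151.72; pay $949.12 → $4,202.60
Month 5: $4,202.60 +$50.43 interest = $4,253.03; pay $949.12 → $3,303.91
Month 6: $3,303.91 +$39.65 interest = $3,343.56; pay $949.12 → $2,394.44
Month 7: $2,394.44 +$28.73 interest = $2,423.17; pay $949.12 → $1,474.05
Month 8: $1,474.05 +$17.69 interest = $1,491.74; pay $949.12 → $542.62
Month 9: $542.62 +$6.51 interest = $549.13; pay $549.13 → $0.00
Total interest: $71.62 + $71.62 + $71.62 + $61.09 + $50.43 + $39.65 + $28.73 + $17.69 + $6.51 = $418.96

$418.96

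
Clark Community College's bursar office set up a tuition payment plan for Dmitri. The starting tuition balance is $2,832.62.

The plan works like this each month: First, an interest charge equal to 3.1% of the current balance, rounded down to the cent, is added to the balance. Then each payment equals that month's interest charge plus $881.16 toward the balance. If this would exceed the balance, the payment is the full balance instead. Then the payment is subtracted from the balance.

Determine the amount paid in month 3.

# | Opening | Interest | Payment | End bal
1 | $2,832.62 | $87.81 | $968.97 | $1,951.46
2 | $1,951.46 | $60.49 | $941.65 | $1,070.30
3 | $1,070.30 | $33.17 | $914.33 | $189.14

$914.33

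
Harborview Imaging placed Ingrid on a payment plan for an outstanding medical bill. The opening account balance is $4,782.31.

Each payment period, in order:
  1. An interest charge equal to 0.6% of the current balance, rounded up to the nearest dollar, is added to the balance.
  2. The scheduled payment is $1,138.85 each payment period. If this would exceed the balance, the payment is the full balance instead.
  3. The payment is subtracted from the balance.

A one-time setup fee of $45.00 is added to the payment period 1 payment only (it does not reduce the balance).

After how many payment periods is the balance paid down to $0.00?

# | Opening | Interest | Payment | Fee | End bal
1 | $4,782.31 | $29.00 | $1,138.85 | $45.00 | $3,672.46
2 | $3,672.46 | $23.00 | $1,138.85 | — | $2,556.61
3 | $2,556.61 | $16.00 | $1,138.85 | — | $1,433.76
4 | $1,433.76 | $9.00 | $1,138.85 | — | $303.91
5 | $303.91 | $2.00 | $305.91 | — | $0.00
Balance reaches $0.00 in payment period 5.

5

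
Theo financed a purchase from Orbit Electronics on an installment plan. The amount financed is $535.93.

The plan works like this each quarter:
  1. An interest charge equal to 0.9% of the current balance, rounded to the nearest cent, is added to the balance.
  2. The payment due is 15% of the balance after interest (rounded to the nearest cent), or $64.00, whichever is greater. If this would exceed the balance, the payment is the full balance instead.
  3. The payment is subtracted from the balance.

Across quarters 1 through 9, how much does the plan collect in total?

Quarter 1: opening $535.93; interest $4.82 → $540.75; payment $81.11; balance $459.64
Quarter 2: opening $459.64; interest $4.14 → $463.78; payment $69.57; balance $394.21
Quarter 3: opening $394.21; interest $3.55 → $397.76; payment $64.00; balance $333.76
Quarter 4: opening $333.76; interest $3.00 → $336.76; payment $64.00; balance $272.76
Quarter 5: opening $272.76; interest $2.45 → $275.21; payment $64.00; balance $211.21
Quarter 6: opening $211.21; interest $1.90 → $213.11; payment $64.00; balance $149.11
Quarter 7: opening $149.11; interest $1.34 → $150.45; payment $64.00; balance $86.45
Quarter 8: opening $86.45; interest $0.78 → $87.23; payment $64.00; balance $23.23
Quarter 9: opening $23.23; interest $0.21 → $23.44; payment $23.44; balance $0.00
Total paid: $558.12

$558.12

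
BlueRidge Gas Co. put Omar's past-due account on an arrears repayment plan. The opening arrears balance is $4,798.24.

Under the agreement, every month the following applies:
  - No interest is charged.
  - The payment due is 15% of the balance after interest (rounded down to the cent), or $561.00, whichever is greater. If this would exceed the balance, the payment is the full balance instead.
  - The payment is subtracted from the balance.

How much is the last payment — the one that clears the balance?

$100.74

Month 1: opening $4,798.24; payment $719.73; balance $4,078.51
Month 2: opening $4,078.51; payment $611.77; balance $3,466.74
Month 3: opening $3,466.74; payment $561.00; balance $2,905.74
Month 4: opening $2,905.74; payment $561.00; balance $2,344.74
Month 5: opening $2,344.74; payment $561.00; balance $1,783.74
Month 6: opening $1,783.74; payment $561.00; balance $1,222.74
Month 7: opening $1,222.74; payment $561.00; balance $661.74
Month 8: opening $661.74; payment $561.00; balance $100.74
Month 9: opening $100.74; payment $100.74; balance $0.00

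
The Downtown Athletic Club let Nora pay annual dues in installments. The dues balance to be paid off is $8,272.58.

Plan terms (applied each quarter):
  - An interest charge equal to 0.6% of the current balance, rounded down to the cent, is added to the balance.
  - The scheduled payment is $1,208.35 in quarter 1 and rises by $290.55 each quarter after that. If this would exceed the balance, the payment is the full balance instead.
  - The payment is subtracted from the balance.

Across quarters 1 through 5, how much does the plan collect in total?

$8,433.31

Quarter 1: opening $8,272.58; interest $49.63 → $8,322.21; payment $1,208.35; balance $7,113.86
Quarter 2: opening $7,113.86; interest $42.68 → $7,156.54; payment $1,498.90; balance $5,657.64
Quarter 3: opening $5,657.64; interest $33.94 → $5,691.58; payment $1,789.45; balance $3,902.13
Quarter 4: opening $3,902.13; interest $23.41 → $3,925.54; payment $2,080.00; balance $1,845.54
Quarter 5: opening $1,845.54; interest $11.07 → $1,856.61; payment $1,856.61; balance $0.00
Total paid: $8,433.31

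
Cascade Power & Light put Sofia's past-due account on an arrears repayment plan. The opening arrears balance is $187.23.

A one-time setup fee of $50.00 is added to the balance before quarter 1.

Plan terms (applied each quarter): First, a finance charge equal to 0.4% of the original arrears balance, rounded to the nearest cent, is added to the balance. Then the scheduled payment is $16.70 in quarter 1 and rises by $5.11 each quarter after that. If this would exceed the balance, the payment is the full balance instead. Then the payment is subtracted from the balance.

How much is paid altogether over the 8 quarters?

# | Opening | Interest | Payment | End bal
1 | $237.23 | $0.75 | $16.70 | $221.28
2 | $221.28 | $0.75 | $21.81 | $200.22
3 | $200.22 | $0.75 | $26.92 | $174.05
4 | $174.05 | $0.75 | $32.03 | $142.77
5 | $142.77 | $0.75 | $37.14 | $106.38
6 | $106.38 | $0.75 | $42.25 | $64.88
7 | $64.88 | $0.75 | $47.36 | $18.27
8 | $18.27 | $0.75 | $19.02 | $0.00
Total paid: $243.23

$243.23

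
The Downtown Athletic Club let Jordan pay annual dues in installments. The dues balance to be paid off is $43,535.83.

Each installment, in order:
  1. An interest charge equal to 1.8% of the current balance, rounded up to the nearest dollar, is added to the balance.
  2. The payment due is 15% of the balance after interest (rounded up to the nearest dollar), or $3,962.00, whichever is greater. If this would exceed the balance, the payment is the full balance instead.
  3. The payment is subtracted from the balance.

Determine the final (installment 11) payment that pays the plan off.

$2,340.83

Installment 1: $43,535.83 +$784.00 interest = $44,319.83; pay $6,648.00 → $37,671.83
Installment 2: $37,671.83 +$679.00 interest = $38,350.83; pay $5,753.00 → $32,597.83
Installment 3: $32,597.83 +$587.00 interest = $33,184.83; pay $4,978.00 → $28,206.83
Installment 4: $28,206.83 +$508.00 interest = $28,714.83; pay $4,308.00 → $24,406.83
Installment 5: $24,406.83 +$440.00 interest = $24,846.83; pay $3,962.00 → $20,884.83
Installment 6: $20,884.83 +$376.00 interest = $21,260.83; pay $3,962.00 → $17,298.83
Installment 7: $17,298.83 +$312.00 interest = $17,610.83; pay $3,962.00 → $13,648.83
Installment 8: $13,648.83 +$246.00 interest = $13,894.83; pay $3,962.00 → $9,932.83
Installment 9: $9,932.83 +$179.00 interest = $10,111.83; pay $3,962.00 → $6,149.83
Installment 10: $6,149.83 +$111.00 interest = $6,260.83; pay $3,962.00 → $2,298.83
Installment 11: $2,298.83 +$42.00 interest = $2,340.83; pay $2,340.83 → $0.00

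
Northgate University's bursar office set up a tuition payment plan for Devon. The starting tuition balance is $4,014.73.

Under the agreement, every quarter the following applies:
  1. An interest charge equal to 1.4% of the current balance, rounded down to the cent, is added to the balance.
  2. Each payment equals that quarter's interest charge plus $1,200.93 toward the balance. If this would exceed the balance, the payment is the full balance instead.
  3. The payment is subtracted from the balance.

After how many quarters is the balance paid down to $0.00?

Quarter 1: $4,014.73 +$56.20 interest = $4,070.93; pay $1,257.13 → $2,813.80
Quarter 2: $2,813.80 +$39.39 interest = $2,853.19; pay $1,240.32 → $1,612.87
Quarter 3: $1,612.87 +$22.58 interest = $1,635.45; pay $1,223.51 → $411.94
Quarter 4: $411.94 +$5.76 interest = $417.70; pay $417.70 → $0.00
Balance reaches $0.00 in quarter 4.

4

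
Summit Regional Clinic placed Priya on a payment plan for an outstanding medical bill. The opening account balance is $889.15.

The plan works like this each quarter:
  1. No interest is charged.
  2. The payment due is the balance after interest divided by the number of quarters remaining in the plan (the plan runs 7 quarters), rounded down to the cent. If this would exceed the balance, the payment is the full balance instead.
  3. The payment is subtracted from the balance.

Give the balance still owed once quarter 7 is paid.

$0.00

Quarter 1: $889.15 − $127.02 → $762.13
Quarter 2: $762.13 − $127.02 → $635.11
Quarter 3: $635.11 − $127.02 → $508.09
Quarter 4: $508.09 − $127.02 → $381.07
Quarter 5: $381.07 − $127.02 → $254.05
Quarter 6: $254.05 − $127.02 → $127.03
Quarter 7: $127.03 − $127.03 → $0.00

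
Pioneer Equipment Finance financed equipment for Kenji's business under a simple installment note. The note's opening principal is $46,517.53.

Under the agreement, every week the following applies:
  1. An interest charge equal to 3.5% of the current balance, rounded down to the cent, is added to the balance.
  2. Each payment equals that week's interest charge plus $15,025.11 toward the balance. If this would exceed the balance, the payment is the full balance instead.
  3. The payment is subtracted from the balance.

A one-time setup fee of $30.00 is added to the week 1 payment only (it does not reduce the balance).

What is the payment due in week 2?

Week 1: $46,517.53 +$1,628.11 interest = $48,145.64; pay $16,653.22 (+ $30.00 fee) → $31,492.42
Week 2: $31,492.42 +$1,102.23 interest = $32,594.65; pay $16,127.34 → $16,467.31

$16,127.34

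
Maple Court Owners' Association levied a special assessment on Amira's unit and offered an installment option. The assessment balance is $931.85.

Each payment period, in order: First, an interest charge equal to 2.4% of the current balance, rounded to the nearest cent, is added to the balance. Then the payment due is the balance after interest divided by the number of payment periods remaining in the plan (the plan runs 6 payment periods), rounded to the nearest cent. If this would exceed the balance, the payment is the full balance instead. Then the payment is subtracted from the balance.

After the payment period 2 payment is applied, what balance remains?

# | Opening | Interest | Payment | End bal
1 | $931.85 | $22.36 | $159.04 | $795.17
2 | $795.17 | $19.08 | $162.85 | $651.40

$651.40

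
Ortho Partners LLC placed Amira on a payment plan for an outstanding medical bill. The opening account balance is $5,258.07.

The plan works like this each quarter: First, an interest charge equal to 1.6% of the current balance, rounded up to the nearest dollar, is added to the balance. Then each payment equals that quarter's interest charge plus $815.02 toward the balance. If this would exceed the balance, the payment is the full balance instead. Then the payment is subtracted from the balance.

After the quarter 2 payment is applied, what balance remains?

$3,628.03

Quarter 1: $5,258.07 +$85.00 interest = $5,343.07; pay $900.02 → $4,443.05
Quarter 2: $4,443.05 +$72.00 interest = $4,515.05; pay $887.02 → $3,628.03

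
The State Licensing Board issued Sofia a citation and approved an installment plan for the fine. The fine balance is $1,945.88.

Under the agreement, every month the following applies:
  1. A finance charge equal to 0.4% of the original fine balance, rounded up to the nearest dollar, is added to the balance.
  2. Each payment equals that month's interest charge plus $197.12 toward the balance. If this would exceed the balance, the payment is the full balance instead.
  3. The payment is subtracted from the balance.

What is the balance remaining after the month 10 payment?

Month 1: $1,945.88 +$8.00 interest = $1,953.88; pay $205.12 → $1,748.76
Month 2: $1,748.76 +$8.00 interest = $1,756.76; pay $205.12 → $1,551.64
Month 3: $1,551.64 +$8.00 interest = $1,559.64; pay $205.12 → $1,354.52
Month 4: $1,354.52 +$8.00 interest = $1,362.52; pay $205.12 → $1,157.40
Month 5: $1,157.40 +$8.00 interest = $1,165.40; pay $205.12 → $960.28
Month 6: $960.28 +$8.00 interest = $968.28; pay $205.12 → $763.16
Month 7: $763.16 +$8.00 interest = $771.16; pay $205.12 → $566.04
Month 8: $566.04 +$8.00 interest = $574.04; pay $205.12 → $368.92
Month 9: $368.92 +$8.00 interest = $376.92; pay $205.12 → $171.80
Month 10: $171.80 +$8.00 interest = $179.80; pay $179.80 → $0.00

$0.00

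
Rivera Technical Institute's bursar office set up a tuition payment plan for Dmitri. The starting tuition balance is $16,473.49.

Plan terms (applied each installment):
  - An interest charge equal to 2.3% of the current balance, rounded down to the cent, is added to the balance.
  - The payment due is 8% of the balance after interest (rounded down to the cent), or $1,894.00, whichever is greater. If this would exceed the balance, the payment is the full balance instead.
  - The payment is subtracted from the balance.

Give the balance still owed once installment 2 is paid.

$13,408.42

Installment 1: opening $16,473.49; interest $378.89 → $16,852.38; payment $1,894.00; balance $14,958.38
Installment 2: opening $14,958.38; interest $344.04 → $15,302.42; payment $1,894.00; balance $13,408.42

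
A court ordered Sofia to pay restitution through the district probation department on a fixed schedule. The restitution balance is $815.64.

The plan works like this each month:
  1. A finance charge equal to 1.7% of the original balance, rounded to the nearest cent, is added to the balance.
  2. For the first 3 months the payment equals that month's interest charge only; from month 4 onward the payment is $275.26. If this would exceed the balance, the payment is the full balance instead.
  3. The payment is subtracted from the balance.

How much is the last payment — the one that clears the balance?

Month 1: $815.64 +$13.87 interest = $829.51; pay $13.87 → $815.64
Month 2: $815.64 +$13.87 interest = $829.51; pay $13.87 → $815.64
Month 3: $815.64 +$13.87 interest = $829.51; pay $13.87 → $815.64
Month 4: $815.64 +$13.87 interest = $829.51; pay $275.26 → $554.25
Month 5: $554.25 +$13.87 interest = $568.12; pay $275.26 → $292.86
Month 6: $292.86 +$13.87 interest = $306.73; pay $275.26 → $31.47
Month 7: $31.47 +$13.87 interest = $45.34; pay $45.34 → $0.00

$45.34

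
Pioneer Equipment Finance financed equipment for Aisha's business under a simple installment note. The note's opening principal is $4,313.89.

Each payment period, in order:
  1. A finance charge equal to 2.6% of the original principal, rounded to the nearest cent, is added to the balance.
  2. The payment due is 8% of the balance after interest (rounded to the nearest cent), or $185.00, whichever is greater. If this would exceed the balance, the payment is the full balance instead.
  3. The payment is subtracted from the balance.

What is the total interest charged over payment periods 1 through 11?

$1,233.76

Payment period 1: opening $4,313.89; interest $112.16 → $4,426.05; payment $354.08; balance $4,071.97
Payment period 2: opening $4,071.97; interest $112.16 → $4,184.13; payment $334.73; balance $3,849.40
Payment period 3: opening $3,849.40; interest $112.16 → $3,961.56; payment $316.92; balance $3,644.64
Payment period 4: opening $3,644.64; interest $112.16 → $3,756.80; payment $300.54; balance $3,456.26
Payment period 5: opening $3,456.26; interest $112.16 → $3,568.42; payment $285.47; balance $3,282.95
Payment period 6: opening $3,282.95; interest $112.16 → $3,395.11; payment $271.61; balance $3,123.50
Payment period 7: opening $3,123.50; interest $112.16 → $3,235.66; payment $258.85; balance $2,976.81
Payment period 8: opening $2,976.81; interest $112.16 → $3,088.97; payment $247.12; balance $2,841.85
Payment period 9: opening $2,841.85; interest $112.16 → $2,954.01; payment $236.32; balance $2,717.69
Payment period 10: opening $2,717.69; interest $112.16 → $2,829.85; payment $226.39; balance $2,603.46
Payment period 11: opening $2,603.46; interest $112.16 → $2,715.62; payment $217.25; balance $2,498.37
Total interest: $112.16 + $112.16 + $112.16 + $112.16 + $112.16 + $112.16 + $112.16 + $112.16 + $112.16 + $112.16 + $112.16 = $1,233.76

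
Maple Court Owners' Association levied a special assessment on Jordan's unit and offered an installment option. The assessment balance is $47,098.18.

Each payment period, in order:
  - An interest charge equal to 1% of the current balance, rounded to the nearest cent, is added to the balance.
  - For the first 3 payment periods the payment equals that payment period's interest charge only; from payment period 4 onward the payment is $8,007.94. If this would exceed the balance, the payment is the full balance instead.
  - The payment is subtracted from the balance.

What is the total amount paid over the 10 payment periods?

Payment period 1: $47,098.18 +$470.98 interest = $47,569.16; pay $470.98 → $47,098.18
Payment period 2: $47,098.18 +$470.98 interest = $47,569.16; pay $470.98 → $47,098.18
Payment period 3: $47,098.18 +$470.98 interest = $47,569.16; pay $470.98 → $47,098.18
Payment period 4: $47,098.18 +$470.98 interest = $47,569.16; pay $8,007.94 → $39,561.22
Payment period 5: $39,561.22 +$395.61 interest = $39,956.83; pay $8,007.94 → $31,948.89
Payment period 6: $31,948.89 +$319.49 interest = $32,268.38; pay $8,007.94 → $24,260.44
Payment period 7: $24,260.44 +$242.60 interest = $24,503.04; pay $8,007.94 → $16,495.10
Payment period 8: $16,495.10 +$164.95 interest = $16,660.05; pay $8,007.94 → $8,652.11
Payment period 9: $8,652.11 +$86.52 interest = $8,738.63; pay $8,007.94 → $730.69
Payment period 10: $730.69 +$7.31 interest = $738.00; pay $738.00 → $0.00
Total paid: $50,198.58

$50,198.58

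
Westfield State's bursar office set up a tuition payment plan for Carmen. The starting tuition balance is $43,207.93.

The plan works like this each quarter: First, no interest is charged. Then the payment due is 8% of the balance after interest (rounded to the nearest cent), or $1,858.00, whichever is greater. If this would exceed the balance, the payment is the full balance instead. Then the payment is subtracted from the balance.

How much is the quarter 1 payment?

$3,456.63

Quarter 1: opening $43,207.93; payment $3,456.63; balance $39,751.30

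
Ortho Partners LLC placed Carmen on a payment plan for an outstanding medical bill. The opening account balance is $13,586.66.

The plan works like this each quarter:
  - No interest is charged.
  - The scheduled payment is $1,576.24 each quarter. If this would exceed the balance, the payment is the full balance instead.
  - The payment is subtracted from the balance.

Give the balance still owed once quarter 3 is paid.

# | Opening | Payment | End bal
1 | $13,586.66 | $1,576.24 | $12,010.42
2 | $12,010.42 | $1,576.24 | $10,434.18
3 | $10,434.18 | $1,576.24 | $8,857.94

$8,857.94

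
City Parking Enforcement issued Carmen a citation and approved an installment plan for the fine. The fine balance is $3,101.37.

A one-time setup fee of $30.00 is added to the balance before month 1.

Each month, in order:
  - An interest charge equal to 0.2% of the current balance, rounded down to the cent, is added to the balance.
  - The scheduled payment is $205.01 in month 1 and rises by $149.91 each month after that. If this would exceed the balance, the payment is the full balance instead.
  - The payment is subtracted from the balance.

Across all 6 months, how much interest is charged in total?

# | Opening | Interest | Payment | End bal
1 | $3,131.37 | $6.26 | $205.01 | $2,932.62
2 | $2,932.62 | $5.86 | $354.92 | $2,583.56
3 | $2,583.56 | $5.16 | $504.83 | $2,083.89
4 | $2,083.89 | $4.16 | $654.74 | $1,433.31
5 | $1,433.31 | $2.86 | $804.65 | $631.52
6 | $631.52 | $1.26 | $632.78 | $0.00
Total interest: $6.26 + $5.86 + $5.16 + $4.16 + $2.86 + $1.26 = $25.56

$25.56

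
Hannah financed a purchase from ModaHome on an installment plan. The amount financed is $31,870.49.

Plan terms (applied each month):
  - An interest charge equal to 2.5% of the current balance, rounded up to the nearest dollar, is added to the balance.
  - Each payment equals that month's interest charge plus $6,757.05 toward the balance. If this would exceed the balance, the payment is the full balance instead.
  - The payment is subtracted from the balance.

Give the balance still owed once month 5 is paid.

Month 1: opening $31,870.49; interest $797.00 → $32,667.49; payment $7,554.05; balance $25,113.44
Month 2: opening $25,113.44; interest $628.00 → $25,741.44; payment $7,385.05; balance $18,356.39
Month 3: opening $18,356.39; interest $459.00 → $18,815.39; payment $7,216.05; balance $11,599.34
Month 4: opening $11,599.34; interest $290.00 → $11,889.34; payment $7,047.05; balance $4,842.29
Month 5: opening $4,842.29; interest $122.00 → $4,964.29; payment $4,964.29; balance $0.00

$0.00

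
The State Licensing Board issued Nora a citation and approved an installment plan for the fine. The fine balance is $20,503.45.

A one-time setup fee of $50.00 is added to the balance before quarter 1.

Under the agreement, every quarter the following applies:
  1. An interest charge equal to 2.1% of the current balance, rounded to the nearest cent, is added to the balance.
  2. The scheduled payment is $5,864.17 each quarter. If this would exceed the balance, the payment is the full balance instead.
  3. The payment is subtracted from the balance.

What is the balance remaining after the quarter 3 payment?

Quarter 1: opening $20,553.45; interest $431.62 → $20,985.07; payment $5,864.17; balance $15,120.90
Quarter 2: opening $15,120.90; interest $317.54 → $15,438.44; payment $5,864.17; balance $9,574.27
Quarter 3: opening $9,574.27; interest $201.06 → $9,775.33; payment $5,864.17; balance $3,911.16

$3,911.16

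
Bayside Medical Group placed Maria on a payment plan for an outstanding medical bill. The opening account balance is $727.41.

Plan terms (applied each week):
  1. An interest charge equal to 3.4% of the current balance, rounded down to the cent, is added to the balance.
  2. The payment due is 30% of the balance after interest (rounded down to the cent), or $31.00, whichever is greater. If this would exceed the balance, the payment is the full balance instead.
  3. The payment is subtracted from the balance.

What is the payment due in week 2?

Week 1: opening $727.41; interest $24.73 → $752.14; payment $225.64; balance $526.50
Week 2: opening $526.50; interest $17.90 → $544.40; payment $163.32; balance $381.08

$163.32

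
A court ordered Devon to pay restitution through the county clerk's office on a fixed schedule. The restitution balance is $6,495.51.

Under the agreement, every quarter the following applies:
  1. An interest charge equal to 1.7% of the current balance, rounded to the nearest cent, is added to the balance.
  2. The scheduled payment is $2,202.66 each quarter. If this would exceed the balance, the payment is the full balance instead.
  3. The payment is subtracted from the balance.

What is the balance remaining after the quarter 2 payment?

$2,275.47

Quarter 1: $6,495.51 +$110.42 interest = $6,605.93; pay $2,202.66 → $4,403.27
Quarter 2: $4,403.27 +$74.86 interest = $4,478.13; pay $2,202.66 → $2,275.47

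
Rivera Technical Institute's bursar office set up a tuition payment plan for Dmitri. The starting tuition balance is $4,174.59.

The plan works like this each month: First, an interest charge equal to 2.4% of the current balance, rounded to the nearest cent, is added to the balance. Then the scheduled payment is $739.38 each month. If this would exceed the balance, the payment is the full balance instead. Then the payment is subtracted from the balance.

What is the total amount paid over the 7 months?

Month 1: $4,174.59 +$100.19 interest = $4,274.78; pay $739.38 → $3,535.40
Month 2: $3,535.40 +$84.85 interest = $3,620.25; pay $739.38 → $2,880.87
Month 3: $2,880.87 +$69.14 interest = $2,950.01; pay $739.38 → $2,210.63
Month 4: $2,210.63 +$53.06 interest = $2,263.69; pay $739.38 → $1,524.31
Month 5: $1,524.31 +$36.58 interest = $1,560.89; pay $739.38 → $821.51
Month 6: $821.51 +$19.72 interest = $841.23; pay $739.38 → $101.85
Month 7: $101.85 +$2.44 interest = $104.29; pay $104.29 → $0.00
Total paid: $4,540.57

$4,540.57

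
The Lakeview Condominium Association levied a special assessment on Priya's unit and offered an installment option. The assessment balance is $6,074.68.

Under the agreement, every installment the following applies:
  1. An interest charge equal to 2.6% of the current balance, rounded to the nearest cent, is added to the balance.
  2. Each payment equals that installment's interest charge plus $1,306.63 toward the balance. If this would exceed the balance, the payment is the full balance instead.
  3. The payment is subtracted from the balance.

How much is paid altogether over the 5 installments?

Installment 1: $6,074.68 +$157.94 interest = $6,232.62; pay $1,464.57 → $4,768.05
Installment 2: $4,768.05 +$123.97 interest = $4,892.02; pay $1,430.60 → $3,461.42
Installment 3: $3,461.42 +$90.00 interest = $3,551.42; pay $1,396.63 → $2,154.79
Installment 4: $2,154.79 +$56.02 interest = $2,210.81; pay $1,362.65 → $848.16
Installment 5: $848.16 +$22.05 interest = $870.21; pay $870.21 → $0.00
Total paid: $6,524.66

$6,524.66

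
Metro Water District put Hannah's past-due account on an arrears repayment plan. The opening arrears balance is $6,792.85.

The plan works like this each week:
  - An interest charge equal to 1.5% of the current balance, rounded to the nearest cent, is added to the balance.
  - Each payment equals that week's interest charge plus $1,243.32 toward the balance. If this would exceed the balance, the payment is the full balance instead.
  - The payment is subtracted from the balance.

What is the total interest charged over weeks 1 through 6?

$331.59

Week 1: opening $6,792.85; interest $101.89 → $6,894.74; payment $1,345.21; balance $5,549.53
Week 2: opening $5,549.53; interest $83.24 → $5,632.77; payment $1,326.56; balance $4,306.21
Week 3: opening $4,306.21; interest $64.59 → $4,370.80; payment $1,307.91; balance $3,062.89
Week 4: opening $3,062.89; interest $45.94 → $3,108.83; payment $1,289.26; balance $1,819.57
Week 5: opening $1,819.57; interest $27.29 → $1,846.86; payment $1,270.61; balance $576.25
Week 6: opening $576.25; interest $8.64 → $584.89; payment $584.89; balance $0.00
Total interest: $101.89 + $83.24 + $64.59 + $45.94 + $27.29 + $8.64 = $331.59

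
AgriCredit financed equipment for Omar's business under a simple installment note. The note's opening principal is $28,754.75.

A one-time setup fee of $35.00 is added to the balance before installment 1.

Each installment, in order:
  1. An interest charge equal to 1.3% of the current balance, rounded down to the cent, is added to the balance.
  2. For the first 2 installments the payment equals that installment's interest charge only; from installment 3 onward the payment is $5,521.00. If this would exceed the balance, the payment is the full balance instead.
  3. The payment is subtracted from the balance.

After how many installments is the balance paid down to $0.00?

8

Installment 1: $28,789.75 +$374.26 interest = $29,164.01; pay $374.26 → $28,789.75
Installment 2: $28,789.75 +$374.26 interest = $29,164.01; pay $374.26 → $28,789.75
Installment 3: $28,789.75 +$374.26 interest = $29,164.01; pay $5,521.00 → $23,643.01
Installment 4: $23,643.01 +$307.35 interest = $23,950.36; pay $5,521.00 → $18,429.36
Installment 5: $18,429.36 +$239.58 interest = $18,668.94; pay $5,521.00 → $13,147.94
Installment 6: $13,147.94 +$170.92 interest = $13,318.86; pay $5,521.00 → $7,797.86
Installment 7: $7,797.86 +$101.37 interest = $7,899.23; pay $5,521.00 → $2,378.23
Installment 8: $2,378.23 +$30.91 interest = $2,409.14; pay $2,409.14 → $0.00
Balance reaches $0.00 in installment 8.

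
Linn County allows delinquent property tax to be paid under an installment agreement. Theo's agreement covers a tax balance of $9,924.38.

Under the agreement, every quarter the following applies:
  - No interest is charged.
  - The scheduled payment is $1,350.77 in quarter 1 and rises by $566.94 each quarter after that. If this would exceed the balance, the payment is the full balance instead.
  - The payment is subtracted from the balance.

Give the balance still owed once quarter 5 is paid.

Quarter 1: opening $9,924.38; payment $1,350.77; balance $8,573.61
Quarter 2: opening $8,573.61; payment $1,917.71; balance $6,655.90
Quarter 3: opening $6,655.90; payment $2,484.65; balance $4,171.25
Quarter 4: opening $4,171.25; payment $3,051.59; balance $1,119.66
Quarter 5: opening $1,119.66; payment $1,119.66; balance $0.00

$0.00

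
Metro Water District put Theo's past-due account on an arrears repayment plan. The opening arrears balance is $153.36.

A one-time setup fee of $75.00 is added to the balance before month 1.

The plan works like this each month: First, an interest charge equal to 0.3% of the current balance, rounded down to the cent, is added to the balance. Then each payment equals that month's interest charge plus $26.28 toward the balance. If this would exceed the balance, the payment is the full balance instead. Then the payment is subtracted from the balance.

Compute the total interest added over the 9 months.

$3.28

Month 1: opening $228.36; interest $0.68 → $229.04; payment $26.96; balance $202.08
Month 2: opening $202.08; interest $0.60 → $202.68; payment $26.88; balance $175.80
Month 3: opening $175.80; interest $0.52 → $176.32; payment $26.80; balance $149.52
Month 4: opening $149.52; interest $0.44 → $149.96; payment $26.72; balance $123.24
Month 5: opening $123.24; interest $0.36 → $123.60; payment $26.64; balance $96.96
Month 6: opening $96.96; interest $0.29 → $97.25; payment $26.57; balance $70.68
Month 7: opening $70.68; interest $0.21 → $70.89; payment $26.49; balance $44.40
Month 8: opening $44.40; interest $0.13 → $44.53; payment $26.41; balance $18.12
Month 9: opening $18.12; interest $0.05 → $18.17; payment $18.17; balance $0.00
Total interest: $0.68 + $0.60 + $0.52 + $0.44 + $0.36 + $0.29 + $0.21 + $0.13 + $0.05 = $3.28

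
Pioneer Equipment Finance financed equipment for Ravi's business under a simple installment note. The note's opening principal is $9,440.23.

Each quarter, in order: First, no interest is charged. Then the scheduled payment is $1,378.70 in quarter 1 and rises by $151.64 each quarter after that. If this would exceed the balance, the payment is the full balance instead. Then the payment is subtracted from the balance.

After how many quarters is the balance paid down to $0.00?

6

# | Opening | Payment | End bal
1 | $9,440.23 | $1,378.70 | $8,061.53
2 | $8,061.53 | $1,530.34 | $6,531.19
3 | $6,531.19 | $1,681.98 | $4,849.21
4 | $4,849.21 | $1,833.62 | $3,015.59
5 | $3,015.59 | $1,985.26 | $1,030.33
6 | $1,030.33 | $1,030.33 | $0.00
Balance reaches $0.00 in quarter 6.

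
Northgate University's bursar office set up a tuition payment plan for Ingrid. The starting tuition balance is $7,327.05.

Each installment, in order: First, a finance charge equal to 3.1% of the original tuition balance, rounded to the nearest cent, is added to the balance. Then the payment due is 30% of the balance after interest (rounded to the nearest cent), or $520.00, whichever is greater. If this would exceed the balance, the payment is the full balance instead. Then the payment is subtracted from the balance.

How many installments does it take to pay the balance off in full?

# | Opening | Interest | Payment | End bal
1 | $7,327.05 | $227.14 | $2,266.26 | $5,287.93
2 | $5,287.93 | $227.14 | $1,654.52 | $3,860.55
3 | $3,860.55 | $227.14 | $1,226.31 | $2,861.38
4 | $2,861.38 | $227.14 | $926.56 | $2,161.96
5 | $2,161.96 | $227.14 | $716.73 | $1,672.37
6 | $1,672.37 | $227.14 | $569.85 | $1,329.66
7 | $1,329.66 | $227.14 | $520.00 | $1,036.80
8 | $1,036.80 | $227.14 | $520.00 | $743.94
9 | $743.94 | $227.14 | $520.00 | $451.08
10 | $451.08 | $227.14 | $520.00 | $158.22
11 | $158.22 | $227.14 | $385.36 | $0.00
Balance reaches $0.00 in installment 11.

11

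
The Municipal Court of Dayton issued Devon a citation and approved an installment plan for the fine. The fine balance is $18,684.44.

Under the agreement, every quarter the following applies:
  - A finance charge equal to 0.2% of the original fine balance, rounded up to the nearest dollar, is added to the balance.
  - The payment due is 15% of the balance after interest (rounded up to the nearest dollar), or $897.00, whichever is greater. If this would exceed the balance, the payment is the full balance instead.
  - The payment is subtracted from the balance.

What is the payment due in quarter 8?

Quarter 1: opening $18,684.44; interest $38.00 → $18,722.44; payment $2,809.00; balance $15,913.44
Quarter 2: opening $15,913.44; interest $38.00 → $15,951.44; payment $2,393.00; balance $13,558.44
Quarter 3: opening $13,558.44; interest $38.00 → $13,596.44; payment $2,040.00; balance $11,556.44
Quarter 4: opening $11,556.44; interest $38.00 → $11,594.44; payment $1,740.00; balance $9,854.44
Quarter 5: opening $9,854.44; interest $38.00 → $9,892.44; payment $1,484.00; balance $8,408.44
Quarter 6: opening $8,408.44; interest $38.00 → $8,446.44; payment $1,267.00; balance $7,179.44
Quarter 7: opening $7,179.44; interest $38.00 → $7,217.44; payment $1,083.00; balance $6,134.44
Quarter 8: opening $6,134.44; interest $38.00 → $6,172.44; payment $926.00; balance $5,246.44

$926.00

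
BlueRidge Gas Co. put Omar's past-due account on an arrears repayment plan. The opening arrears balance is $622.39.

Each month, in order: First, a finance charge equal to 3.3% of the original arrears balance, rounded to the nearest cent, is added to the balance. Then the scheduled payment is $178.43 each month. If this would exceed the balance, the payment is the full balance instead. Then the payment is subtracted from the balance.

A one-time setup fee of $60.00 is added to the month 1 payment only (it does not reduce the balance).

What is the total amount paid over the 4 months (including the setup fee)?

# | Opening | Interest | Payment | Fee | End bal
1 | $622.39 | $20.54 | $178.43 | $60.00 | $464.50
2 | $464.50 | $20.54 | $178.43 | — | $306.61
3 | $306.61 | $20.54 | $178.43 | — | $148.72
4 | $148.72 | $20.54 | $169.26 | — | $0.00
Total paid: $764.55

$764.55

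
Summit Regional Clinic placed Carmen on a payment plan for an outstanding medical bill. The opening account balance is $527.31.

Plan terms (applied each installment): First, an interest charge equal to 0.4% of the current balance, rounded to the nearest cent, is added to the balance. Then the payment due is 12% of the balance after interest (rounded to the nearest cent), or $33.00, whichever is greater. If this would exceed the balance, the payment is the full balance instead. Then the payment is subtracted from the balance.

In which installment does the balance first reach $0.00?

14

Installment 1: opening $527.31; interest $2.11 → $529.42; payment $63.53; balance $465.89
Installment 2: opening $465.89; interest $1.86 → $467.75; payment $56.13; balance $411.62
Installment 3: opening $411.62; interest $1.65 → $413.27; payment $49.59; balance $363.68
Installment 4: opening $363.68; interest $1.45 → $365.13; payment $43.82; balance $321.31
Installment 5: opening $321.31; interest $1.29 → $322.60; payment $38.71; balance $283.89
Installment 6: opening $283.89; interest $1.14 → $285.03; payment $34.20; balance $250.83
Installment 7: opening $250.83; interest $1.00 → $251.83; payment $33.00; balance $218.83
Installment 8: opening $218.83; interest $0.88 → $219.71; payment $33.00; balance $186.71
Installment 9: opening $186.71; interest $0.75 → $187.46; payment $33.00; balance $154.46
Installment 10: opening $154.46; interest $0.62 → $155.08; payment $33.00; balance $122.08
Installment 11: opening $122.08; interest $0.49 → $122.57; payment $33.00; balance $89.57
Installment 12: opening $89.57; interest $0.36 → $89.93; payment $33.00; balance $56.93
Installment 13: opening $56.93; interest $0.23 → $57.16; payment $33.00; balance $24.16
Installment 14: opening $24.16; interest $0.10 → $24.26; payment $24.26; balance $0.00
Balance reaches $0.00 in installment 14.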